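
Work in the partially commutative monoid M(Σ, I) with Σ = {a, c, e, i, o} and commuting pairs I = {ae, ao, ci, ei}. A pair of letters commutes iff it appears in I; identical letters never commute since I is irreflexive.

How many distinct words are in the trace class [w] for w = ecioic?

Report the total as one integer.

#0=e has no predecessor
#1=c depends on [0:e]
#2=i has no predecessor
#3=o depends on [1:c, 2:i]
#4=i depends on [3:o]
#5=c depends on [3:o]
sources: [0:e, 2:i]
N(rest) = Σ N(rest − s) over sources s of rest; N(one piece) = 1:
  size 1 → [4]=1  [5]=1
  size 2 → [4,5]=2
  size 3 → [3,4,5]=2
  size 4 → [1,3,4,5]=2  [2,3,4,5]=2
  first=0(e) contributes 4
  first=2(i) contributes 2
|[w]| = 6

6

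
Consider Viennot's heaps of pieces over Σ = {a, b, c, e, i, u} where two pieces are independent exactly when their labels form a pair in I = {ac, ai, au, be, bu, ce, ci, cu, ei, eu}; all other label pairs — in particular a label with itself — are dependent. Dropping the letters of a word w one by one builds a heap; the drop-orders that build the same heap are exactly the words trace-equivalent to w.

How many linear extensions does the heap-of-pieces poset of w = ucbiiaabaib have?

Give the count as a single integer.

44

0(u) covers ∅
1(c) covers ∅
2(b) covers 1:c
3(i) covers 0:u, 2:b
4(i) covers 3:i
5(a) covers 2:b
6(a) covers 5:a
7(b) covers 4:i, 6:a
8(a) covers 7:b
9(i) covers 7:b
10(b) covers 8:a, 9:i
floor of heap: 0:u, 1:c
completions by unplaced set U, small U first (add the entries for U minus each lowest piece of U):
  |U|=1: {10}:1
  |U|=2: {8,10}:1  {9,10}:1
  |U|=3: {8,9,10}:2
  |U|=4: {7,8,9,10}:2
  |U|=5: {4,7,8,9,10}:2  {6,7,8,9,10}:2
  |U|=6: {3,4,7,8,9,10}:2  {4,6,7,8,9,10}:4  {5,6,7,8,9,10}:2
  |U|=7: {0,3,4,7,8,9,10}:2  {3,4,6,7,8,9,10}:6  {4,5,6,7,8,9,10}:6
  |U|=8: {0,3,4,6,7,8,9,10}:8  {3,4,5,6,7,8,9,10}:12
  |U|=9: {0,3,4,5,6,7,8,9,10}:20  {2,3,4,5,6,7,8,9,10}:12
  start at 0(u): 12
  start at 1(c): 32
sum over floor = 44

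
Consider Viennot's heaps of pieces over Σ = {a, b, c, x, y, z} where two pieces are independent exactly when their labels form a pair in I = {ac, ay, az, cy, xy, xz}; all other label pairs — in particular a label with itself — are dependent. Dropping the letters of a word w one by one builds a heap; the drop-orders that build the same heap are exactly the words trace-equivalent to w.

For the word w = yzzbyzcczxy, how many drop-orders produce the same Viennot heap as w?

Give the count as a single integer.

#0=y has no predecessor
#1=z depends on [0:y]
#2=z depends on [1:z]
#3=b depends on [2:z]
#4=y depends on [3:b]
#5=z depends on [4:y]
#6=c depends on [5:z]
#7=c depends on [6:c]
#8=z depends on [7:c]
#9=x depends on [7:c]
#10=y depends on [8:z]
sources: [0:y]
N(rest) = Σ N(rest − s) over sources s of rest; N(one piece) = 1:
  size 1 → [9]=1  [10]=1
  size 2 → [8,10]=1  [9,10]=2
  size 3 → [8,9,10]=3
  size 4 → [7,8,9,10]=3
  size 5 → [6,7,8,9,10]=3
  size 6 → [5,6,7,8,9,10]=3
  size 7 → [4,5,6,7,8,9,10]=3
  size 8 → [3,4,5,6,7,8,9,10]=3
  size 9 → [2,3,4,5,6,7,8,9,10]=3
  first=0(y) contributes 3

3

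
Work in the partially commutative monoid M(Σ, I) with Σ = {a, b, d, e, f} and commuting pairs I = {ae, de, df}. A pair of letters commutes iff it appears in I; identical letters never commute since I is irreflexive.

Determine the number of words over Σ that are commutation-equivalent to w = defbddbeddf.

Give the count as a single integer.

0(d) covers ∅
1(e) covers ∅
2(f) covers 1:e
3(b) covers 0:d, 2:f
4(d) covers 3:b
5(d) covers 4:d
6(b) covers 5:d
7(e) covers 6:b
8(d) covers 6:b
9(d) covers 8:d
10(f) covers 7:e
floor of heap: 0:d, 1:e
completions by unplaced set U, small U first (add the entries for U minus each lowest piece of U):
  |U|=1: {9}:1  {10}:1
  |U|=2: {7,10}:1  {8,9}:1  {9,10}:2
  |U|=3: {7,9,10}:3  {8,9,10}:3
  |U|=4: {7,8,9,10}:6
  |U|=5: {6,7,8,9,10}:6
  |U|=6: {5,6,7,8,9,10}:6
  |U|=7: {4,5,6,7,8,9,10}:6
  |U|=8: {3,4,5,6,7,8,9,10}:6
  |U|=9: {0,3,4,5,6,7,8,9,10}:6  {2,3,4,5,6,7,8,9,10}:6
  start at 0(d): 6
  start at 1(e): 12
sum over floor = 18

18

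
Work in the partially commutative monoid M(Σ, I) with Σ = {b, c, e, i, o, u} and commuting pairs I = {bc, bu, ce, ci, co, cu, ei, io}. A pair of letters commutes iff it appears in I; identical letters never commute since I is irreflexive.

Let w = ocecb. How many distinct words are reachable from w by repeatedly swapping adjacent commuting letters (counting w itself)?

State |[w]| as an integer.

#0=o has no predecessor
#1=c has no predecessor
#2=e depends on [0:o]
#3=c depends on [1:c]
#4=b depends on [2:e]
sources: [0:o, 1:c]
N(rest) = Σ N(rest − s) over sources s of rest; N(one piece) = 1:
  size 1 → [3]=1  [4]=1
  size 2 → [1,3]=1  [2,4]=1  [3,4]=2
  size 3 → [0,2,4]=1  [1,3,4]=3  [2,3,4]=3
  first=0(o) contributes 6
  first=1(c) contributes 4
|[w]| = 10

10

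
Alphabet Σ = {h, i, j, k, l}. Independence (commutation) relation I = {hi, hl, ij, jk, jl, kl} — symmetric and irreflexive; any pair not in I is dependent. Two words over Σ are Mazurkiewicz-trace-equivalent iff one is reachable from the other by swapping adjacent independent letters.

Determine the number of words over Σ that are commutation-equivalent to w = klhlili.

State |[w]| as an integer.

piece 0:k — minimal
piece 1:l — minimal
piece 2:h rests on {0:k}
piece 3:l rests on {1:l}
piece 4:i rests on {0:k, 3:l}
piece 5:l rests on {4:i}
piece 6:i rests on {5:l}
minimal pieces: {0:k, 1:l}
ways to finish when only these pieces remain (= sum over removing one remaining piece with nothing left below it):
  1 left: {2}→1  {6}→1
  2 left: {2,6}→2  {5,6}→1
  3 left: {2,5,6}→3  {4,5,6}→1
  4 left: {2,4,5,6}→4  {3,4,5,6}→1
  5 left: {0,2,4,5,6}→4  {1,3,4,5,6}→1  {2,3,4,5,6}→5
  placing 0:k first → 6 extensions
  placing 1:l first → 9 extensions
total linear extensions = 15

15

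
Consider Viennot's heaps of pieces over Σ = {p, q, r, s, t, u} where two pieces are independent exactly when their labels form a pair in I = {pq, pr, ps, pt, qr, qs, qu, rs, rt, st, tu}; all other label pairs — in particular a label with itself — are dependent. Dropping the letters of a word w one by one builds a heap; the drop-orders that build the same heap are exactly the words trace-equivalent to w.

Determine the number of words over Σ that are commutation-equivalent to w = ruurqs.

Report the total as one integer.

piece 0:r — minimal
piece 1:u rests on {0:r}
piece 2:u rests on {1:u}
piece 3:r rests on {2:u}
piece 4:q — minimal
piece 5:s rests on {2:u}
minimal pieces: {0:r, 4:q}
ways to finish when only these pieces remain (= sum over removing one remaining piece with nothing left below it):
  1 left: {3}→1  {4}→1  {5}→1
  2 left: {3,4}→2  {3,5}→2  {4,5}→2
  3 left: {2,3,5}→2  {3,4,5}→6
  4 left: {1,2,3,5}→2  {2,3,4,5}→8
  placing 0:r first → 10 extensions
  placing 4:q first → 2 extensions
total linear extensions = 12

12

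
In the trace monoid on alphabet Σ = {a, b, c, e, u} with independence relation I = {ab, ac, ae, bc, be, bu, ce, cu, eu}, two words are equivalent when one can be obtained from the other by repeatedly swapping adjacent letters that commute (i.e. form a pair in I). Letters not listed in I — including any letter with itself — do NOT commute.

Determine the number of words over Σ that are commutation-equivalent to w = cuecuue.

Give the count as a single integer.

210

piece 0:c — minimal
piece 1:u — minimal
piece 2:e — minimal
piece 3:c rests on {0:c}
piece 4:u rests on {1:u}
piece 5:u rests on {4:u}
piece 6:e rests on {2:e}
minimal pieces: {0:c, 1:u, 2:e}
ways to finish when only these pieces remain (= sum over removing one remaining piece with nothing left below it):
  1 left: {3}→1  {5}→1  {6}→1
  2 left: {0,3}→1  {2,6}→1  {3,5}→2  {3,6}→2  {4,5}→1  {5,6}→2
  3 left: {0,3,5}→3  {0,3,6}→3  {1,4,5}→1  {2,3,6}→3  {2,5,6}→3  {3,4,5}→3  {3,5,6}→6  {4,5,6}→3
  4 left: {0,2,3,6}→6  {0,3,4,5}→6  {0,3,5,6}→12  {1,3,4,5}→4  {1,4,5,6}→4  {2,3,5,6}→12  {2,4,5,6}→6  {3,4,5,6}→12
  5 left: {0,1,3,4,5}→10  {0,2,3,5,6}→30  {0,3,4,5,6}→30  {1,2,4,5,6}→10  {1,3,4,5,6}→20  {2,3,4,5,6}→30
  placing 0:c first → 60 extensions
  placing 1:u first → 90 extensions
  placing 2:e first → 60 extensions
total linear extensions = 210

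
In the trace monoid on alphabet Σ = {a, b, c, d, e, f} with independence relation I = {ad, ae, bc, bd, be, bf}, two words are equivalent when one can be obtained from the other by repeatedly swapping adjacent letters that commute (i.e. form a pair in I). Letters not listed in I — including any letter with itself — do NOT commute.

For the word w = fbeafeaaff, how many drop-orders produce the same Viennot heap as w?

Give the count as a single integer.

#0=f has no predecessor
#1=b has no predecessor
#2=e depends on [0:f]
#3=a depends on [0:f, 1:b]
#4=f depends on [2:e, 3:a]
#5=e depends on [4:f]
#6=a depends on [4:f]
#7=a depends on [6:a]
#8=f depends on [5:e, 7:a]
#9=f depends on [8:f]
sources: [0:f, 1:b]
N(rest) = Σ N(rest − s) over sources s of rest; N(one piece) = 1:
  size 1 → [9]=1
  size 2 → [8,9]=1
  size 3 → [5,8,9]=1  [7,8,9]=1
  size 4 → [5,7,8,9]=2  [6,7,8,9]=1
  size 5 → [5,6,7,8,9]=3
  size 6 → [4,5,6,7,8,9]=3
  size 7 → [2,4,5,6,7,8,9]=3  [3,4,5,6,7,8,9]=3
  size 8 → [1,3,4,5,6,7,8,9]=3  [2,3,4,5,6,7,8,9]=6
  first=0(f) contributes 9
  first=1(b) contributes 6
|[w]| = 15

15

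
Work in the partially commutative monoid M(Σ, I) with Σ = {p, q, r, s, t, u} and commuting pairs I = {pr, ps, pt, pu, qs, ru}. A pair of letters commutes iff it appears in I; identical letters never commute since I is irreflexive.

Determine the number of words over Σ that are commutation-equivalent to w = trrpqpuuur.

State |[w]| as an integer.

0(t) covers ∅
1(r) covers 0:t
2(r) covers 1:r
3(p) covers ∅
4(q) covers 2:r, 3:p
5(p) covers 4:q
6(u) covers 4:q
7(u) covers 6:u
8(u) covers 7:u
9(r) covers 4:q
floor of heap: 0:t, 3:p
completions by unplaced set U, small U first (add the entries for U minus each lowest piece of U):
  |U|=1: {5}:1  {8}:1  {9}:1
  |U|=2: {5,8}:2  {5,9}:2  {7,8}:1  {8,9}:2
  |U|=3: {5,7,8}:3  {5,8,9}:6  {6,7,8}:1  {7,8,9}:3
  |U|=4: {5,6,7,8}:4  {5,7,8,9}:12  {6,7,8,9}:4
  |U|=5: {5,6,7,8,9}:20
  |U|=6: {4,5,6,7,8,9}:20
  |U|=7: {2,4,5,6,7,8,9}:20  {3,4,5,6,7,8,9}:20
  |U|=8: {1,2,4,5,6,7,8,9}:20  {2,3,4,5,6,7,8,9}:40
  start at 0(t): 60
  start at 3(p): 20
sum over floor = 80

80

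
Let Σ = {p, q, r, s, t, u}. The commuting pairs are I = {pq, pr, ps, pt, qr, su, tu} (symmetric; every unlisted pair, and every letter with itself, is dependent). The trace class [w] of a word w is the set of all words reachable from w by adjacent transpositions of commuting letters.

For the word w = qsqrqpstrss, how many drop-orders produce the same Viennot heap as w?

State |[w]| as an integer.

33

#0=q has no predecessor
#1=s depends on [0:q]
#2=q depends on [1:s]
#3=r depends on [1:s]
#4=q depends on [2:q]
#5=p has no predecessor
#6=s depends on [3:r, 4:q]
#7=t depends on [6:s]
#8=r depends on [7:t]
#9=s depends on [8:r]
#10=s depends on [9:s]
sources: [0:q, 5:p]
N(rest) = Σ N(rest − s) over sources s of rest; N(one piece) = 1:
  size 1 → [5]=1  [10]=1
  size 2 → [5,10]=2  [9,10]=1
  size 3 → [5,9,10]=3  [8,9,10]=1
  size 4 → [5,8,9,10]=4  [7,8,9,10]=1
  size 5 → [5,7,8,9,10]=5  [6,7,8,9,10]=1
  size 6 → [3,6,7,8,9,10]=1  [4,6,7,8,9,10]=1  [5,6,7,8,9,10]=6
  size 7 → [2,4,6,7,8,9,10]=1  [3,4,6,7,8,9,10]=2  [3,5,6,7,8,9,10]=7  [4,5,6,7,8,9,10]=7
  size 8 → [2,3,4,6,7,8,9,10]=3  [2,4,5,6,7,8,9,10]=8  [3,4,5,6,7,8,9,10]=16
  size 9 → [1,2,3,4,6,7,8,9,10]=3  [2,3,4,5,6,7,8,9,10]=27
  first=0(q) contributes 30
  first=5(p) contributes 3
|[w]| = 33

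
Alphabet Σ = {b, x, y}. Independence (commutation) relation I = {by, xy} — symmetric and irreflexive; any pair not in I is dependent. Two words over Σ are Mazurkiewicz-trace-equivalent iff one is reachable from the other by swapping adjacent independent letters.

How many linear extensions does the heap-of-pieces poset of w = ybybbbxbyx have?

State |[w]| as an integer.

0(y) covers ∅
1(b) covers ∅
2(y) covers 0:y
3(b) covers 1:b
4(b) covers 3:b
5(b) covers 4:b
6(x) covers 5:b
7(b) covers 6:x
8(y) covers 2:y
9(x) covers 7:b
floor of heap: 0:y, 1:b
completions by unplaced set U, small U first (add the entries for U minus each lowest piece of U):
  |U|=1: {8}:1  {9}:1
  |U|=2: {2,8}:1  {7,9}:1  {8,9}:2
  |U|=3: {0,2,8}:1  {2,8,9}:3  {6,7,9}:1  {7,8,9}:3
  |U|=4: {0,2,8,9}:4  {2,7,8,9}:6  {5,6,7,9}:1  {6,7,8,9}:4
  |U|=5: {0,2,7,8,9}:10  {2,6,7,8,9}:10  {4,5,6,7,9}:1  {5,6,7,8,9}:5
  |U|=6: {0,2,6,7,8,9}:20  {2,5,6,7,8,9}:15  {3,4,5,6,7,9}:1  {4,5,6,7,8,9}:6
  |U|=7: {0,2,5,6,7,8,9}:35  {1,3,4,5,6,7,9}:1  {2,4,5,6,7,8,9}:21  {3,4,5,6,7,8,9}:7
  |U|=8: {0,2,4,5,6,7,8,9}:56  {1,3,4,5,6,7,8,9}:8  {2,3,4,5,6,7,8,9}:28
  start at 0(y): 36
  start at 1(b): 84
sum over floor = 120

120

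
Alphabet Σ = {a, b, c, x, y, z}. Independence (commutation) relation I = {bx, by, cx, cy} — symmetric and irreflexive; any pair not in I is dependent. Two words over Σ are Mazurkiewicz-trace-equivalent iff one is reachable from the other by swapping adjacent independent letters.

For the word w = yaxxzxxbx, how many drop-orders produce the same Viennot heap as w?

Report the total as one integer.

4

#0=y has no predecessor
#1=a depends on [0:y]
#2=x depends on [1:a]
#3=x depends on [2:x]
#4=z depends on [3:x]
#5=x depends on [4:z]
#6=x depends on [5:x]
#7=b depends on [4:z]
#8=x depends on [6:x]
sources: [0:y]
N(rest) = Σ N(rest − s) over sources s of rest; N(one piece) = 1:
  size 1 → [7]=1  [8]=1
  size 2 → [6,8]=1  [7,8]=2
  size 3 → [5,6,8]=1  [6,7,8]=3
  size 4 → [5,6,7,8]=4
  size 5 → [4,5,6,7,8]=4
  size 6 → [3,4,5,6,7,8]=4
  size 7 → [2,3,4,5,6,7,8]=4
  first=0(y) contributes 4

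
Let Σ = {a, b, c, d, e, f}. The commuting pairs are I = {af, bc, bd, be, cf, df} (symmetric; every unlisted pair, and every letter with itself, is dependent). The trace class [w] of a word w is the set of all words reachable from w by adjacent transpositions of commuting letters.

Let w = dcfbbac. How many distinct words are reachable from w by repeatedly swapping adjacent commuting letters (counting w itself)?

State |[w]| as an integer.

10

0(d) covers ∅
1(c) covers 0:d
2(f) covers ∅
3(b) covers 2:f
4(b) covers 3:b
5(a) covers 1:c, 4:b
6(c) covers 5:a
floor of heap: 0:d, 2:f
completions by unplaced set U, small U first (add the entries for U minus each lowest piece of U):
  |U|=1: {6}:1
  |U|=2: {5,6}:1
  |U|=3: {1,5,6}:1  {4,5,6}:1
  |U|=4: {0,1,5,6}:1  {1,4,5,6}:2  {3,4,5,6}:1
  |U|=5: {0,1,4,5,6}:3  {1,3,4,5,6}:3  {2,3,4,5,6}:1
  start at 0(d): 4
  start at 2(f): 6
sum over floor = 10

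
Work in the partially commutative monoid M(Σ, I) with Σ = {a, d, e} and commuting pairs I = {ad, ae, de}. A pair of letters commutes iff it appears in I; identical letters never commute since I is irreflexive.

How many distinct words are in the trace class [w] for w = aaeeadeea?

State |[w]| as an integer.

#0=a has no predecessor
#1=a depends on [0:a]
#2=e has no predecessor
#3=e depends on [2:e]
#4=a depends on [1:a]
#5=d has no predecessor
#6=e depends on [3:e]
#7=e depends on [6:e]
#8=a depends on [4:a]
sources: [0:a, 2:e, 5:d]
N(rest) = Σ N(rest − s) over sources s of rest; N(one piece) = 1:
  size 1 → [5]=1  [7]=1  [8]=1
  size 2 → [4,8]=1  [5,7]=2  [5,8]=2  [6,7]=1  [7,8]=2
  size 3 → [1,4,8]=1  [3,6,7]=1  [4,5,8]=3  [4,7,8]=3  [5,6,7]=3  [5,7,8]=6  [6,7,8]=3
  size 4 → [0,1,4,8]=1  [1,4,5,8]=4  [1,4,7,8]=4  [2,3,6,7]=1  [3,5,6,7]=4  [3,6,7,8]=4  [4,5,7,8]=12  [4,6,7,8]=6  [5,6,7,8]=12
  size 5 → [0,1,4,5,8]=5  [0,1,4,7,8]=5  [1,4,5,7,8]=20  [1,4,6,7,8]=10  [2,3,5,6,7]=5  [2,3,6,7,8]=5  [3,4,6,7,8]=10  [3,5,6,7,8]=20  [4,5,6,7,8]=30
  size 6 → [0,1,4,5,7,8]=30  [0,1,4,6,7,8]=15  [1,3,4,6,7,8]=20  [1,4,5,6,7,8]=60  [2,3,4,6,7,8]=15  [2,3,5,6,7,8]=30  [3,4,5,6,7,8]=60
  size 7 → [0,1,3,4,6,7,8]=35  [0,1,4,5,6,7,8]=105  [1,2,3,4,6,7,8]=35  [1,3,4,5,6,7,8]=140  [2,3,4,5,6,7,8]=105
  first=0(a) contributes 280
  first=2(e) contributes 280
  first=5(d) contributes 70
|[w]| = 630

630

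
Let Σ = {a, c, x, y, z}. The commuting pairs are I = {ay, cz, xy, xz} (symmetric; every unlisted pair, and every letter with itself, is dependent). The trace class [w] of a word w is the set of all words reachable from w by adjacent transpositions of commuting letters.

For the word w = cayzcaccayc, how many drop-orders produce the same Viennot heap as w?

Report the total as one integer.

piece 0:c — minimal
piece 1:a rests on {0:c}
piece 2:y rests on {0:c}
piece 3:z rests on {1:a, 2:y}
piece 4:c rests on {1:a, 2:y}
piece 5:a rests on {3:z, 4:c}
piece 6:c rests on {5:a}
piece 7:c rests on {6:c}
piece 8:a rests on {7:c}
piece 9:y rests on {7:c}
piece 10:c rests on {8:a, 9:y}
minimal pieces: {0:c}
ways to finish when only these pieces remain (= sum over removing one remaining piece with nothing left below it):
  1 left: {10}→1
  2 left: {8,10}→1  {9,10}→1
  3 left: {8,9,10}→2
  4 left: {7,8,9,10}→2
  5 left: {6,7,8,9,10}→2
  6 left: {5,6,7,8,9,10}→2
  7 left: {3,5,6,7,8,9,10}→2  {4,5,6,7,8,9,10}→2
  8 left: {3,4,5,6,7,8,9,10}→4
  9 left: {1,3,4,5,6,7,8,9,10}→4  {2,3,4,5,6,7,8,9,10}→4
  placing 0:c first → 8 extensions

8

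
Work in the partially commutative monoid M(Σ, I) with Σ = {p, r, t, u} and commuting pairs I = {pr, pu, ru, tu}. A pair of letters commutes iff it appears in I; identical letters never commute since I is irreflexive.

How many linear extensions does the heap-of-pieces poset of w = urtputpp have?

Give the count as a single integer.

piece 0:u — minimal
piece 1:r — minimal
piece 2:t rests on {1:r}
piece 3:p rests on {2:t}
piece 4:u rests on {0:u}
piece 5:t rests on {3:p}
piece 6:p rests on {5:t}
piece 7:p rests on {6:p}
minimal pieces: {0:u, 1:r}
ways to finish when only these pieces remain (= sum over removing one remaining piece with nothing left below it):
  1 left: {4}→1  {7}→1
  2 left: {0,4}→1  {4,7}→2  {6,7}→1
  3 left: {0,4,7}→3  {4,6,7}→3  {5,6,7}→1
  4 left: {0,4,6,7}→6  {3,5,6,7}→1  {4,5,6,7}→4
  5 left: {0,4,5,6,7}→10  {2,3,5,6,7}→1  {3,4,5,6,7}→5
  6 left: {0,3,4,5,6,7}→15  {1,2,3,5,6,7}→1  {2,3,4,5,6,7}→6
  placing 0:u first → 7 extensions
  placing 1:r first → 21 extensions
total linear extensions = 28

28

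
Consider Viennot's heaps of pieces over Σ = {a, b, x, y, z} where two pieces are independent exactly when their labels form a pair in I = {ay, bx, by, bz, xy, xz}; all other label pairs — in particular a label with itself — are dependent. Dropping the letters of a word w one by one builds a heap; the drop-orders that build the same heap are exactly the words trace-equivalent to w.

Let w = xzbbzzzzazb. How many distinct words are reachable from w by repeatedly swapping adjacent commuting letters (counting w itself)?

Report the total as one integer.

336

drop 0:x onto floor
drop 1:z onto floor
drop 2:b onto floor
drop 3:b onto {2:b}
drop 4:z onto {1:z}
drop 5:z onto {4:z}
drop 6:z onto {5:z}
drop 7:z onto {6:z}
drop 8:a onto {0:x, 3:b, 7:z}
drop 9:z onto {8:a}
drop 10:b onto {8:a}
ground layer = {0:x, 1:z, 2:b}
drop-orders for the pieces not yet dropped (sum over which currently-grounded one goes next):
  1 to go: {9} 1  {10} 1
  2 to go: {9,10} 2
  3 to go: {8,9,10} 2
  4 to go: {0,8,9,10} 2  {3,8,9,10} 2  {7,8,9,10} 2
  5 to go: {0,3,8,9,10} 4  {0,7,8,9,10} 4  {2,3,8,9,10} 2  {3,7,8,9,10} 4  {6,7,8,9,10} 2
  6 to go: {0,2,3,8,9,10} 6  {0,3,7,8,9,10} 12  {0,6,7,8,9,10} 6  {2,3,7,8,9,10} 6  {3,6,7,8,9,10} 6  {5,6,7,8,9,10} 2
  7 to go: {0,2,3,7,8,9,10} 24  {0,3,6,7,8,9,10} 24  {0,5,6,7,8,9,10} 8  {2,3,6,7,8,9,10} 12  {3,5,6,7,8,9,10} 8  {4,5,6,7,8,9,10} 2
  8 to go: {0,2,3,6,7,8,9,10} 60  {0,3,5,6,7,8,9,10} 40  {0,4,5,6,7,8,9,10} 10  {1,4,5,6,7,8,9,10} 2  {2,3,5,6,7,8,9,10} 20  {3,4,5,6,7,8,9,10} 10
  9 to go: {0,1,4,5,6,7,8,9,10} 12  {0,2,3,5,6,7,8,9,10} 120  {0,3,4,5,6,7,8,9,10} 60  {1,3,4,5,6,7,8,9,10} 12  {2,3,4,5,6,7,8,9,10} 30
  if 0:x drops first: 42 orders
  if 1:z drops first: 210 orders
  if 2:b drops first: 84 orders
heap linearizations: 336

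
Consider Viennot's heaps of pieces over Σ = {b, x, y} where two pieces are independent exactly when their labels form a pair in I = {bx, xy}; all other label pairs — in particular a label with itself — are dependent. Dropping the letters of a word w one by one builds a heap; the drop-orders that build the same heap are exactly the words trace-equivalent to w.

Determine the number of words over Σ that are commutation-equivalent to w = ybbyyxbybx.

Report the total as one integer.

0(y) covers ∅
1(b) covers 0:y
2(b) covers 1:b
3(y) covers 2:b
4(y) covers 3:y
5(x) covers ∅
6(b) covers 4:y
7(y) covers 6:b
8(b) covers 7:y
9(x) covers 5:x
floor of heap: 0:y, 5:x
completions by unplaced set U, small U first (add the entries for U minus each lowest piece of U):
  |U|=1: {8}:1  {9}:1
  |U|=2: {5,9}:1  {7,8}:1  {8,9}:2
  |U|=3: {5,8,9}:3  {6,7,8}:1  {7,8,9}:3
  |U|=4: {4,6,7,8}:1  {5,7,8,9}:6  {6,7,8,9}:4
  |U|=5: {3,4,6,7,8}:1  {4,6,7,8,9}:5  {5,6,7,8,9}:10
  |U|=6: {2,3,4,6,7,8}:1  {3,4,6,7,8,9}:6  {4,5,6,7,8,9}:15
  |U|=7: {1,2,3,4,6,7,8}:1  {2,3,4,6,7,8,9}:7  {3,4,5,6,7,8,9}:21
  |U|=8: {0,1,2,3,4,6,7,8}:1  {1,2,3,4,6,7,8,9}:8  {2,3,4,5,6,7,8,9}:28
  start at 0(y): 36
  start at 5(x): 9
sum over floor = 45

45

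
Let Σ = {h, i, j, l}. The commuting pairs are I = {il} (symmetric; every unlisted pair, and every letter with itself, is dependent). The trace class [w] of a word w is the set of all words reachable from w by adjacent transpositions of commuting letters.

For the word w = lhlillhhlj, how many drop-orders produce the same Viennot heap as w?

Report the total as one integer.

drop 0:l onto floor
drop 1:h onto {0:l}
drop 2:l onto {1:h}
drop 3:i onto {1:h}
drop 4:l onto {2:l}
drop 5:l onto {4:l}
drop 6:h onto {3:i, 5:l}
drop 7:h onto {6:h}
drop 8:l onto {7:h}
drop 9:j onto {8:l}
ground layer = {0:l}
drop-orders for the pieces not yet dropped (sum over which currently-grounded one goes next):
  1 to go: {9} 1
  2 to go: {8,9} 1
  3 to go: {7,8,9} 1
  4 to go: {6,7,8,9} 1
  5 to go: {3,6,7,8,9} 1  {5,6,7,8,9} 1
  6 to go: {3,5,6,7,8,9} 2  {4,5,6,7,8,9} 1
  7 to go: {2,4,5,6,7,8,9} 1  {3,4,5,6,7,8,9} 3
  8 to go: {2,3,4,5,6,7,8,9} 4
  if 0:l drops first: 4 orders

4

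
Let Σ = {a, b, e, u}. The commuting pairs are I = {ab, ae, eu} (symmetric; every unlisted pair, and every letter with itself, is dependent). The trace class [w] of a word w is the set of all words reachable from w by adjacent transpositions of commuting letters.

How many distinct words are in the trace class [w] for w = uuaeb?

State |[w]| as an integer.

#0=u has no predecessor
#1=u depends on [0:u]
#2=a depends on [1:u]
#3=e has no predecessor
#4=b depends on [1:u, 3:e]
sources: [0:u, 3:e]
N(rest) = Σ N(rest − s) over sources s of rest; N(one piece) = 1:
  size 1 → [2]=1  [4]=1
  size 2 → [2,4]=2  [3,4]=1
  size 3 → [1,2,4]=2  [2,3,4]=3
  first=0(u) contributes 5
  first=3(e) contributes 2
|[w]| = 7

7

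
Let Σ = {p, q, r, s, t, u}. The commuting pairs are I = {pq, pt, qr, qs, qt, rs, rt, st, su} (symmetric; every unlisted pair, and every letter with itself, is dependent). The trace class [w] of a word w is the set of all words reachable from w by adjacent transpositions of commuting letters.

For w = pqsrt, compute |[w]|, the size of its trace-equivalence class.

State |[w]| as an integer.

drop 0:p onto floor
drop 1:q onto floor
drop 2:s onto {0:p}
drop 3:r onto {0:p}
drop 4:t onto floor
ground layer = {0:p, 1:q, 4:t}
drop-orders for the pieces not yet dropped (sum over which currently-grounded one goes next):
  1 to go: {1} 1  {2} 1  {3} 1  {4} 1
  2 to go: {1,2} 2  {1,3} 2  {1,4} 2  {2,3} 2  {2,4} 2  {3,4} 2
  3 to go: {0,2,3} 2  {1,2,3} 6  {1,2,4} 6  {1,3,4} 6  {2,3,4} 6
  if 0:p drops first: 24 orders
  if 1:q drops first: 8 orders
  if 4:t drops first: 8 orders
heap linearizations: 40

40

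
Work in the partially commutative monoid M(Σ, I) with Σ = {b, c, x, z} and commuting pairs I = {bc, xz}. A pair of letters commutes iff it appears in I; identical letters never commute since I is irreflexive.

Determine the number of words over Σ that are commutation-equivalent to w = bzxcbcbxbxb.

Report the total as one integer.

12

#0=b has no predecessor
#1=z depends on [0:b]
#2=x depends on [0:b]
#3=c depends on [1:z, 2:x]
#4=b depends on [1:z, 2:x]
#5=c depends on [3:c]
#6=b depends on [4:b]
#7=x depends on [5:c, 6:b]
#8=b depends on [7:x]
#9=x depends on [8:b]
#10=b depends on [9:x]
sources: [0:b]
N(rest) = Σ N(rest − s) over sources s of rest; N(one piece) = 1:
  size 1 → [10]=1
  size 2 → [9,10]=1
  size 3 → [8,9,10]=1
  size 4 → [7,8,9,10]=1
  size 5 → [5,7,8,9,10]=1  [6,7,8,9,10]=1
  size 6 → [3,5,7,8,9,10]=1  [4,6,7,8,9,10]=1  [5,6,7,8,9,10]=2
  size 7 → [3,5,6,7,8,9,10]=3  [4,5,6,7,8,9,10]=3
  size 8 → [3,4,5,6,7,8,9,10]=6
  size 9 → [1,3,4,5,6,7,8,9,10]=6  [2,3,4,5,6,7,8,9,10]=6
  first=0(b) contributes 12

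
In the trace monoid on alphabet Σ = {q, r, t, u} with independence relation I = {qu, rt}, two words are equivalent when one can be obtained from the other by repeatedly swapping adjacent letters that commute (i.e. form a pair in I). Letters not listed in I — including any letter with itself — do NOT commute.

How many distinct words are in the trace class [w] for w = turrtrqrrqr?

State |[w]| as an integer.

0(t) covers ∅
1(u) covers 0:t
2(r) covers 1:u
3(r) covers 2:r
4(t) covers 1:u
5(r) covers 3:r
6(q) covers 4:t, 5:r
7(r) covers 6:q
8(r) covers 7:r
9(q) covers 8:r
10(r) covers 9:q
floor of heap: 0:t
completions by unplaced set U, small U first (add the entries for U minus each lowest piece of U):
  |U|=1: {10}:1
  |U|=2: {9,10}:1
  |U|=3: {8,9,10}:1
  |U|=4: {7,8,9,10}:1
  |U|=5: {6,7,8,9,10}:1
  |U|=6: {4,6,7,8,9,10}:1  {5,6,7,8,9,10}:1
  |U|=7: {3,5,6,7,8,9,10}:1  {4,5,6,7,8,9,10}:2
  |U|=8: {2,3,5,6,7,8,9,10}:1  {3,4,5,6,7,8,9,10}:3
  |U|=9: {2,3,4,5,6,7,8,9,10}:4
  start at 0(t): 4

4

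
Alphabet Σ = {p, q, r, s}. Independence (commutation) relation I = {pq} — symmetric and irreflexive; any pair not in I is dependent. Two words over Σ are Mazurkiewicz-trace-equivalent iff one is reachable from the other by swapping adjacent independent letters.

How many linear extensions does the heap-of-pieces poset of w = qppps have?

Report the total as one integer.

piece 0:q — minimal
piece 1:p — minimal
piece 2:p rests on {1:p}
piece 3:p rests on {2:p}
piece 4:s rests on {0:q, 3:p}
minimal pieces: {0:q, 1:p}
ways to finish when only these pieces remain (= sum over removing one remaining piece with nothing left below it):
  1 left: {4}→1
  2 left: {0,4}→1  {3,4}→1
  3 left: {0,3,4}→2  {2,3,4}→1
  placing 0:q first → 1 extensions
  placing 1:p first → 3 extensions
total linear extensions = 4

4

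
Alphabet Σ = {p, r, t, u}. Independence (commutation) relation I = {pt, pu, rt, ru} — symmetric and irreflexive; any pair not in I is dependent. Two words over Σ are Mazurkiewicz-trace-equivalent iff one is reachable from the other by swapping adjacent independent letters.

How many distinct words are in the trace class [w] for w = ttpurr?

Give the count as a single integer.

piece 0:t — minimal
piece 1:t rests on {0:t}
piece 2:p — minimal
piece 3:u rests on {1:t}
piece 4:r rests on {2:p}
piece 5:r rests on {4:r}
minimal pieces: {0:t, 2:p}
ways to finish when only these pieces remain (= sum over removing one remaining piece with nothing left below it):
  1 left: {3}→1  {5}→1
  2 left: {1,3}→1  {3,5}→2  {4,5}→1
  3 left: {0,1,3}→1  {1,3,5}→3  {2,4,5}→1  {3,4,5}→3
  4 left: {0,1,3,5}→4  {1,3,4,5}→6  {2,3,4,5}→4
  placing 0:t first → 10 extensions
  placing 2:p first → 10 extensions
total linear extensions = 20

20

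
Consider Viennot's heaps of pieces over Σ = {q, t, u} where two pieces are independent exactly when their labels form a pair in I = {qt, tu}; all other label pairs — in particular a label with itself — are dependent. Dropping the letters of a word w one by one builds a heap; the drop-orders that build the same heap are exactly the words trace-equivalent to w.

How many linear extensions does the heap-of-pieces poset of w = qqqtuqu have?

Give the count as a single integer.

7

piece 0:q — minimal
piece 1:q rests on {0:q}
piece 2:q rests on {1:q}
piece 3:t — minimal
piece 4:u rests on {2:q}
piece 5:q rests on {4:u}
piece 6:u rests on {5:q}
minimal pieces: {0:q, 3:t}
ways to finish when only these pieces remain (= sum over removing one remaining piece with nothing left below it):
  1 left: {3}→1  {6}→1
  2 left: {3,6}→2  {5,6}→1
  3 left: {3,5,6}→3  {4,5,6}→1
  4 left: {2,4,5,6}→1  {3,4,5,6}→4
  5 left: {1,2,4,5,6}→1  {2,3,4,5,6}→5
  placing 0:q first → 6 extensions
  placing 3:t first → 1 extensions
total linear extensions = 7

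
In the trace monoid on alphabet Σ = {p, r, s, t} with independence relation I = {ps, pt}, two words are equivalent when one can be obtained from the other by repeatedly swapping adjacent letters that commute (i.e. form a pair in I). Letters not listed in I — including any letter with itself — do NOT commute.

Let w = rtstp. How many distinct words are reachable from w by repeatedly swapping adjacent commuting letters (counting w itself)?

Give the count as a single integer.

drop 0:r onto floor
drop 1:t onto {0:r}
drop 2:s onto {1:t}
drop 3:t onto {2:s}
drop 4:p onto {0:r}
ground layer = {0:r}
drop-orders for the pieces not yet dropped (sum over which currently-grounded one goes next):
  1 to go: {3} 1  {4} 1
  2 to go: {2,3} 1  {3,4} 2
  3 to go: {1,2,3} 1  {2,3,4} 3
  if 0:r drops first: 4 orders

4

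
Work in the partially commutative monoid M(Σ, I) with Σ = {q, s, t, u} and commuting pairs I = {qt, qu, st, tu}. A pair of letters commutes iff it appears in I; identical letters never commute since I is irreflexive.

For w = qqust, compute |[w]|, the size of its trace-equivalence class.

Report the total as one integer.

15

0(q) covers ∅
1(q) covers 0:q
2(u) covers ∅
3(s) covers 1:q, 2:u
4(t) covers ∅
floor of heap: 0:q, 2:u, 4:t
completions by unplaced set U, small U first (add the entries for U minus each lowest piece of U):
  |U|=1: {3}:1  {4}:1
  |U|=2: {1,3}:1  {2,3}:1  {3,4}:2
  |U|=3: {0,1,3}:1  {1,2,3}:2  {1,3,4}:3  {2,3,4}:3
  start at 0(q): 8
  start at 2(u): 4
  start at 4(t): 3
sum over floor = 15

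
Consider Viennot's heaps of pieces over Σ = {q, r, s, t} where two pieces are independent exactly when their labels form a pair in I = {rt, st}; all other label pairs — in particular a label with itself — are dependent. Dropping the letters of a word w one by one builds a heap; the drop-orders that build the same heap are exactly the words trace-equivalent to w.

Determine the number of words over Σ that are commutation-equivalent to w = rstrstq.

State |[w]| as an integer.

0(r) covers ∅
1(s) covers 0:r
2(t) covers ∅
3(r) covers 1:s
4(s) covers 3:r
5(t) covers 2:t
6(q) covers 4:s, 5:t
floor of heap: 0:r, 2:t
completions by unplaced set U, small U first (add the entries for U minus each lowest piece of U):
  |U|=1: {6}:1
  |U|=2: {4,6}:1  {5,6}:1
  |U|=3: {2,5,6}:1  {3,4,6}:1  {4,5,6}:2
  |U|=4: {1,3,4,6}:1  {2,4,5,6}:3  {3,4,5,6}:3
  |U|=5: {0,1,3,4,6}:1  {1,3,4,5,6}:4  {2,3,4,5,6}:6
  start at 0(r): 10
  start at 2(t): 5
sum over floor = 15

15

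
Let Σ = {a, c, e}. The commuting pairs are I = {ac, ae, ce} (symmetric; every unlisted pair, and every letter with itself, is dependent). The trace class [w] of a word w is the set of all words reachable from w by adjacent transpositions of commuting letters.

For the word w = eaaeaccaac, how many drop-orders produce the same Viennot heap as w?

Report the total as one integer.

2520

piece 0:e — minimal
piece 1:a — minimal
piece 2:a rests on {1:a}
piece 3:e rests on {0:e}
piece 4:a rests on {2:a}
piece 5:c — minimal
piece 6:c rests on {5:c}
piece 7:a rests on {4:a}
piece 8:a rests on {7:a}
piece 9:c rests on {6:c}
minimal pieces: {0:e, 1:a, 5:c}
ways to finish when only these pieces remain (= sum over removing one remaining piece with nothing left below it):
  1 left: {3}→1  {8}→1  {9}→1
  2 left: {0,3}→1  {3,8}→2  {3,9}→2  {6,9}→1  {7,8}→1  {8,9}→2
  3 left: {0,3,8}→3  {0,3,9}→3  {3,6,9}→3  {3,7,8}→3  {3,8,9}→6  {4,7,8}→1  {5,6,9}→1  {6,8,9}→3  {7,8,9}→3
  4 left: {0,3,6,9}→6  {0,3,7,8}→6  {0,3,8,9}→12  {2,4,7,8}→1  {3,4,7,8}→4  {3,5,6,9}→4  {3,6,8,9}→12  {3,7,8,9}→12  {4,7,8,9}→4  {5,6,8,9}→4  {6,7,8,9}→6
  5 left: {0,3,4,7,8}→10  {0,3,5,6,9}→10  {0,3,6,8,9}→30  {0,3,7,8,9}→30  {1,2,4,7,8}→1  {2,3,4,7,8}→5  {2,4,7,8,9}→5  {3,4,7,8,9}→20  {3,5,6,8,9}→20  {3,6,7,8,9}→30  {4,6,7,8,9}→10  {5,6,7,8,9}→10
  6 left: {0,2,3,4,7,8}→15  {0,3,4,7,8,9}→60  {0,3,5,6,8,9}→60  {0,3,6,7,8,9}→90  {1,2,3,4,7,8}→6  {1,2,4,7,8,9}→6  {2,3,4,7,8,9}→30  {2,4,6,7,8,9}→15  {3,4,6,7,8,9}→60  {3,5,6,7,8,9}→60  {4,5,6,7,8,9}→20
  7 left: {0,1,2,3,4,7,8}→21  {0,2,3,4,7,8,9}→105  {0,3,4,6,7,8,9}→210  {0,3,5,6,7,8,9}→210  {1,2,3,4,7,8,9}→42  {1,2,4,6,7,8,9}→21  {2,3,4,6,7,8,9}→105  {2,4,5,6,7,8,9}→35  {3,4,5,6,7,8,9}→140
  8 left: {0,1,2,3,4,7,8,9}→168  {0,2,3,4,6,7,8,9}→420  {0,3,4,5,6,7,8,9}→560  {1,2,3,4,6,7,8,9}→168  {1,2,4,5,6,7,8,9}→56  {2,3,4,5,6,7,8,9}→280
  placing 0:e first → 504 extensions
  placing 1:a first → 1260 extensions
  placing 5:c first → 756 extensions
total linear extensions = 2520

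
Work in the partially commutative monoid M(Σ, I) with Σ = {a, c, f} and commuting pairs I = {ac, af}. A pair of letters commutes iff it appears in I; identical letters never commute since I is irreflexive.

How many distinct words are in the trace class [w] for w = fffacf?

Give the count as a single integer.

6

#0=f has no predecessor
#1=f depends on [0:f]
#2=f depends on [1:f]
#3=a has no predecessor
#4=c depends on [2:f]
#5=f depends on [4:c]
sources: [0:f, 3:a]
N(rest) = Σ N(rest − s) over sources s of rest; N(one piece) = 1:
  size 1 → [3]=1  [5]=1
  size 2 → [3,5]=2  [4,5]=1
  size 3 → [2,4,5]=1  [3,4,5]=3
  size 4 → [1,2,4,5]=1  [2,3,4,5]=4
  first=0(f) contributes 5
  first=3(a) contributes 1
|[w]| = 6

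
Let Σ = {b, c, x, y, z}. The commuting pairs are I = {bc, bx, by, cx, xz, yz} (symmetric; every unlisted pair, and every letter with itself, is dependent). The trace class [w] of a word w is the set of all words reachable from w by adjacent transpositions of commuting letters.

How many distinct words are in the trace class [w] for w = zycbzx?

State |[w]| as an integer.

#0=z has no predecessor
#1=y has no predecessor
#2=c depends on [0:z, 1:y]
#3=b depends on [0:z]
#4=z depends on [2:c, 3:b]
#5=x depends on [1:y]
sources: [0:z, 1:y]
N(rest) = Σ N(rest − s) over sources s of rest; N(one piece) = 1:
  size 1 → [4]=1  [5]=1
  size 2 → [2,4]=1  [3,4]=1  [4,5]=2
  size 3 → [2,3,4]=2  [2,4,5]=3  [3,4,5]=3
  size 4 → [0,2,3,4]=2  [1,2,4,5]=3  [2,3,4,5]=8
  first=0(z) contributes 11
  first=1(y) contributes 10
|[w]| = 21

21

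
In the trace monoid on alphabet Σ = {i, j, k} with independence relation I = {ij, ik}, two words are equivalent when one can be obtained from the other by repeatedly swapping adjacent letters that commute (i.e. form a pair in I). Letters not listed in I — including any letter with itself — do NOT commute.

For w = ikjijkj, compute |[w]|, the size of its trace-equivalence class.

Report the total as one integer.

#0=i has no predecessor
#1=k has no predecessor
#2=j depends on [1:k]
#3=i depends on [0:i]
#4=j depends on [2:j]
#5=k depends on [4:j]
#6=j depends on [5:k]
sources: [0:i, 1:k]
N(rest) = Σ N(rest − s) over sources s of rest; N(one piece) = 1:
  size 1 → [3]=1  [6]=1
  size 2 → [0,3]=1  [3,6]=2  [5,6]=1
  size 3 → [0,3,6]=3  [3,5,6]=3  [4,5,6]=1
  size 4 → [0,3,5,6]=6  [2,4,5,6]=1  [3,4,5,6]=4
  size 5 → [0,3,4,5,6]=10  [1,2,4,5,6]=1  [2,3,4,5,6]=5
  first=0(i) contributes 6
  first=1(k) contributes 15
|[w]| = 21

21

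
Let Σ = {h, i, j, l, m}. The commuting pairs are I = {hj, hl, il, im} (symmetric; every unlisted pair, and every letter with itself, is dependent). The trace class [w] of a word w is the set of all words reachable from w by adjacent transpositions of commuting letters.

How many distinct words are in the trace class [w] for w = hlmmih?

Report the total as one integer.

7

drop 0:h onto floor
drop 1:l onto floor
drop 2:m onto {0:h, 1:l}
drop 3:m onto {2:m}
drop 4:i onto {0:h}
drop 5:h onto {3:m, 4:i}
ground layer = {0:h, 1:l}
drop-orders for the pieces not yet dropped (sum over which currently-grounded one goes next):
  1 to go: {5} 1
  2 to go: {3,5} 1  {4,5} 1
  3 to go: {2,3,5} 1  {3,4,5} 2
  4 to go: {1,2,3,5} 1  {2,3,4,5} 3
  if 0:h drops first: 4 orders
  if 1:l drops first: 3 orders
heap linearizations: 7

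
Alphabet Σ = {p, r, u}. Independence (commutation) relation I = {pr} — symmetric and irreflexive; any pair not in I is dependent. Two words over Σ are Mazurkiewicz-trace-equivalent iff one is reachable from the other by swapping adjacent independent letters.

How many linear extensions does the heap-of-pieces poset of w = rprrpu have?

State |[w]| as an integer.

#0=r has no predecessor
#1=p has no predecessor
#2=r depends on [0:r]
#3=r depends on [2:r]
#4=p depends on [1:p]
#5=u depends on [3:r, 4:p]
sources: [0:r, 1:p]
N(rest) = Σ N(rest − s) over sources s of rest; N(one piece) = 1:
  size 1 → [5]=1
  size 2 → [3,5]=1  [4,5]=1
  size 3 → [1,4,5]=1  [2,3,5]=1  [3,4,5]=2
  size 4 → [0,2,3,5]=1  [1,3,4,5]=3  [2,3,4,5]=3
  first=0(r) contributes 6
  first=1(p) contributes 4
|[w]| = 10

10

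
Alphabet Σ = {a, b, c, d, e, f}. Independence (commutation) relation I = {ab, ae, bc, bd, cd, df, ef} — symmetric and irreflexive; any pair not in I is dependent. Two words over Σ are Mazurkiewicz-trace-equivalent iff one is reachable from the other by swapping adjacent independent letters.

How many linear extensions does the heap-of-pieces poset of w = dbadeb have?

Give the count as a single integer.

0(d) covers ∅
1(b) covers ∅
2(a) covers 0:d
3(d) covers 2:a
4(e) covers 1:b, 3:d
5(b) covers 4:e
floor of heap: 0:d, 1:b
completions by unplaced set U, small U first (add the entries for U minus each lowest piece of U):
  |U|=1: {5}:1
  |U|=2: {4,5}:1
  |U|=3: {1,4,5}:1  {3,4,5}:1
  |U|=4: {1,3,4,5}:2  {2,3,4,5}:1
  start at 0(d): 3
  start at 1(b): 1
sum over floor = 4

4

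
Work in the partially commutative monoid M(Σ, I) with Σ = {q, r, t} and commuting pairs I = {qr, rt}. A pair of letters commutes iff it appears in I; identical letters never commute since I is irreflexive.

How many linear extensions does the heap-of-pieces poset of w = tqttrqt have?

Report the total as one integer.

piece 0:t — minimal
piece 1:q rests on {0:t}
piece 2:t rests on {1:q}
piece 3:t rests on {2:t}
piece 4:r — minimal
piece 5:q rests on {3:t}
piece 6:t rests on {5:q}
minimal pieces: {0:t, 4:r}
ways to finish when only these pieces remain (= sum over removing one remaining piece with nothing left below it):
  1 left: {4}→1  {6}→1
  2 left: {4,6}→2  {5,6}→1
  3 left: {3,5,6}→1  {4,5,6}→3
  4 left: {2,3,5,6}→1  {3,4,5,6}→4
  5 left: {1,2,3,5,6}→1  {2,3,4,5,6}→5
  placing 0:t first → 6 extensions
  placing 4:r first → 1 extensions
total linear extensions = 7

7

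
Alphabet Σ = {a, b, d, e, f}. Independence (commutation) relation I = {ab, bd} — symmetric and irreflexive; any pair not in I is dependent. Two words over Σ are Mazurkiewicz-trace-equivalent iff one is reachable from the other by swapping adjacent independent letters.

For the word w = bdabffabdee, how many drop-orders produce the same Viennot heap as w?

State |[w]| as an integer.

18

piece 0:b — minimal
piece 1:d — minimal
piece 2:a rests on {1:d}
piece 3:b rests on {0:b}
piece 4:f rests on {2:a, 3:b}
piece 5:f rests on {4:f}
piece 6:a rests on {5:f}
piece 7:b rests on {5:f}
piece 8:d rests on {6:a}
piece 9:e rests on {7:b, 8:d}
piece 10:e rests on {9:e}
minimal pieces: {0:b, 1:d}
ways to finish when only these pieces remain (= sum over removing one remaining piece with nothing left below it):
  1 left: {10}→1
  2 left: {9,10}→1
  3 left: {7,9,10}→1  {8,9,10}→1
  4 left: {6,8,9,10}→1  {7,8,9,10}→2
  5 left: {6,7,8,9,10}→3
  6 left: {5,6,7,8,9,10}→3
  7 left: {4,5,6,7,8,9,10}→3
  8 left: {2,4,5,6,7,8,9,10}→3  {3,4,5,6,7,8,9,10}→3
  9 left: {0,3,4,5,6,7,8,9,10}→3  {1,2,4,5,6,7,8,9,10}→3  {2,3,4,5,6,7,8,9,10}→6
  placing 0:b first → 9 extensions
  placing 1:d first → 9 extensions
total linear extensions = 18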